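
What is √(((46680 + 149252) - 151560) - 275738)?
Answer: I*√231366 ≈ 481.01*I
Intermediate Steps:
√(((46680 + 149252) - 151560) - 275738) = √((195932 - 151560) - 275738) = √(44372 - 275738) = √(-231366) = I*√231366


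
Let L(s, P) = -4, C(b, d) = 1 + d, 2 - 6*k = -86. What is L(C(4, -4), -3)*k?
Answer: -176/3 ≈ -58.667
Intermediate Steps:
k = 44/3 (k = ⅓ - ⅙*(-86) = ⅓ + 43/3 = 44/3 ≈ 14.667)
L(C(4, -4), -3)*k = -4*44/3 = -176/3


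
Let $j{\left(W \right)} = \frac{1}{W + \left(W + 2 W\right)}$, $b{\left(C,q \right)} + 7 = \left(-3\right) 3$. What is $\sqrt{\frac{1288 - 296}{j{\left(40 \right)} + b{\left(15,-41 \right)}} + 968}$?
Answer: $\frac{2 \sqrt{1483191282}}{2559} \approx 30.099$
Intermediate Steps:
$b{\left(C,q \right)} = -16$ ($b{\left(C,q \right)} = -7 - 9 = -16$)
$j{\left(W \right)} = \frac{1}{4 W}$ ($j{\left(W \right)} = \frac{1}{W + 3 W} = \frac{1}{4 W}$)
$\sqrt{\frac{1288 - 296}{j{\left(40 \right)} + b{\left(15,-41 \right)}} + 968} = \sqrt{\frac{1288 - 296}{\frac{1}{4 \cdot 40} - 16} + 968} = \sqrt{\frac{992}{\frac{1}{4} \cdot \frac{1}{40} - 16} + 968} = \sqrt{\frac{992}{\frac{1}{160} - 16} + 968} = \sqrt{\frac{992}{- \frac{2559}{160}} + 968} = \sqrt{992 \left(- \frac{160}{2559}\right) + 968} = \sqrt{- \frac{158720}{2559} + 968} = \sqrt{\frac{2318392}{2559}} = \frac{2 \sqrt{1483191282}}{2559}$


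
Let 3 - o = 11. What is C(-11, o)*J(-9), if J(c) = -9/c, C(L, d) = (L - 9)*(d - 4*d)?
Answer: -480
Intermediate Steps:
o = -8 (o = 3 - 1*11 = 3 - 11 = -8)
C(L, d) = -3*d*(-9 + L) (C(L, d) = (-9 + L)*(-3*d) = -3*d*(-9 + L))
C(-11, o)*J(-9) = (3*(-8)*(9 - 1*(-11)))*(-9/(-9)) = (3*(-8)*(9 + 11))*(-9*(-⅑)) = (3*(-8)*20)*1 = -480*1 = -480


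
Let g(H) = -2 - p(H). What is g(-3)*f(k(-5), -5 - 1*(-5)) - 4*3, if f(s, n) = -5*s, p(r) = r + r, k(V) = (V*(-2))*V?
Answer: 988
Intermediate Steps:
k(V) = -2*V² (k(V) = (-2*V)*V = -2*V²)
p(r) = 2*r
g(H) = -2 - 2*H
g(-3)*f(k(-5), -5 - 1*(-5)) - 4*3 = (-2 - 2*(-3))*(-(-10)*(-5)²) - 4*3 = (-2 + 6)*(-(-10)*25) - 12 = 4*(-5*(-50)) - 12 = 4*250 - 12 = 1000 - 12 = 988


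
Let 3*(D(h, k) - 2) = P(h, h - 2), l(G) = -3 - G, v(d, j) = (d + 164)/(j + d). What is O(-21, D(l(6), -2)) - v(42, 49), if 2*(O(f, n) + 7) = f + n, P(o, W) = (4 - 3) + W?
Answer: -11155/546 ≈ -20.430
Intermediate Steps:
v(d, j) = (164 + d)/(d + j)
P(o, W) = 1 + W
D(h, k) = 5/3 + h/3 (D(h, k) = 2 + (1 + (h - 2))/3 = 2 + (1 + (-2 + h))/3 = 2 + (-1 + h)/3 = 2 + (-⅓ + h/3) = 5/3 + h/3)
O(f, n) = -7 + f/2 + n/2 (O(f, n) = -7 + (f + n)/2 = -7 + (f/2 + n/2) = -7 + f/2 + n/2)
O(-21, D(l(6), -2)) - v(42, 49) = (-7 + (½)*(-21) + (5/3 + (-3 - 1*6)/3)/2) - (164 + 42)/(42 + 49) = (-7 - 21/2 + (5/3 + (-3 - 6)/3)/2) - 206/91 = (-7 - 21/2 + (5/3 + (⅓)*(-9))/2) - 206/91 = (-7 - 21/2 + (5/3 - 3)/2) - 1*206/91 = (-7 - 21/2 + (½)*(-4/3)) - 206/91 = (-7 - 21/2 - ⅔) - 206/91 = -109/6 - 206/91 = -11155/546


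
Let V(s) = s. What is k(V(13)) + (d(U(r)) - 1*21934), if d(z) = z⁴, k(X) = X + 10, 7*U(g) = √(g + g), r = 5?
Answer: -52608211/2401 ≈ -21911.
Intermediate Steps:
U(g) = √2*√g/7 (U(g) = √(g + g)/7 = √(2*g)/7 = (√2*√g)/7 = √2*√g/7)
k(X) = 10 + X
k(V(13)) + (d(U(r)) - 1*21934) = (10 + 13) + ((√2*√5/7)⁴ - 1*21934) = 23 + ((√10/7)⁴ - 21934) = 23 + (100/2401 - 21934) = 23 - 52663434/2401 = -52608211/2401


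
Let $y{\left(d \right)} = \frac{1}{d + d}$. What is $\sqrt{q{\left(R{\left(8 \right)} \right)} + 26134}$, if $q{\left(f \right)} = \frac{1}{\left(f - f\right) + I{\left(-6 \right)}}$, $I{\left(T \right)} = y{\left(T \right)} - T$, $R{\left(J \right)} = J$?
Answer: $\frac{\sqrt{131742346}}{71} \approx 161.66$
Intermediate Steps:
$y{\left(d \right)} = \frac{1}{2 d}$
$I{\left(T \right)} = \frac{1}{2 T} - T$
$q{\left(f \right)} = \frac{12}{71}$ ($q{\left(f \right)} = \frac{1}{\left(f - f\right) + \left(\frac{1}{2 \left(-6\right)} - -6\right)} = \frac{1}{0 + \left(\frac{1}{2} \left(- \frac{1}{6}\right) + 6\right)} = \frac{1}{0 + \left(- \frac{1}{12} + 6\right)} = \frac{1}{0 + \frac{71}{12}} = \frac{1}{\frac{71}{12}} = \frac{12}{71}$)
$\sqrt{q{\left(R{\left(8 \right)} \right)} + 26134} = \sqrt{\frac{12}{71} + 26134} = \sqrt{\frac{1855526}{71}} = \frac{\sqrt{131742346}}{71}$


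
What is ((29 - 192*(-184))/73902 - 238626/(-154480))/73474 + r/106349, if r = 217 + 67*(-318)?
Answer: -4421787043839237593/22301576054347212240 ≈ -0.19827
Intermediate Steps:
r = -21089 (r = 217 - 21306 = -21089)
((29 - 192*(-184))/73902 - 238626/(-154480))/73474 + r/106349 = ((29 - 192*(-184))/73902 - 238626/(-154480))/73474 - 21089/106349 = ((29 + 35328)*(1/73902) - 238626*(-1/154480))*(1/73474) - 21089*1/106349 = (35357*(1/73902) + 119313/77240)*(1/73474) - 21089/106349 = (35357/73902 + 119313/77240)*(1/73474) - 21089/106349 = (5774222003/2854095240)*(1/73474) - 21089/106349 = 5774222003/209701793663760 - 21089/106349 = -4421787043839237593/22301576054347212240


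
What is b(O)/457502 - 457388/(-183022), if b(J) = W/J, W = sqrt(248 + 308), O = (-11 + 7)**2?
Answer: 228694/91511 + sqrt(139)/3660016 ≈ 2.4991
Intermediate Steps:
O = 16 (O = (-4)**2 = 16)
W = 2*sqrt(139) (W = sqrt(556) = 2*sqrt(139) ≈ 23.580)
b(J) = 2*sqrt(139)/J (b(J) = (2*sqrt(139))/J = 2*sqrt(139)/J)
b(O)/457502 - 457388/(-183022) = (2*sqrt(139)/16)/457502 - 457388/(-183022) = (2*sqrt(139)*(1/16))*(1/457502) - 457388*(-1/183022) = (sqrt(139)/8)*(1/457502) + 228694/91511 = sqrt(139)/3660016 + 228694/91511 = 228694/91511 + sqrt(139)/3660016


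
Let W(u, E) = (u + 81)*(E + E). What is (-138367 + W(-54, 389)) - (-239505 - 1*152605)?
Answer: 274749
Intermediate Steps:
W(u, E) = 2*E*(81 + u) (W(u, E) = (81 + u)*(2*E) = 2*E*(81 + u))
(-138367 + W(-54, 389)) - (-239505 - 1*152605) = (-138367 + 2*389*(81 - 54)) - (-239505 - 1*152605) = (-138367 + 2*389*27) - (-239505 - 152605) = (-138367 + 21006) - 1*(-392110) = -117361 + 392110 = 274749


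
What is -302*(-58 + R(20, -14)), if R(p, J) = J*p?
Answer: 102076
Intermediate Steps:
-302*(-58 + R(20, -14)) = -302*(-58 - 14*20) = -302*(-58 - 280) = -302*(-338) = 102076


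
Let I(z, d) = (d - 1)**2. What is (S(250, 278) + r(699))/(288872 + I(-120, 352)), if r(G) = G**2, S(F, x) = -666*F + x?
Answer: 322379/412073 ≈ 0.78233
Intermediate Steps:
S(F, x) = x - 666*F
I(z, d) = (-1 + d)**2
(S(250, 278) + r(699))/(288872 + I(-120, 352)) = ((278 - 666*250) + 699**2)/(288872 + (-1 + 352)**2) = ((278 - 166500) + 488601)/(288872 + 351**2) = (-166222 + 488601)/(288872 + 123201) = 322379/412073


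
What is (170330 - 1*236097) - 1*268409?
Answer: -334176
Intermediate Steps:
(170330 - 1*236097) - 1*268409 = (170330 - 236097) - 268409 = -65767 - 268409 = -334176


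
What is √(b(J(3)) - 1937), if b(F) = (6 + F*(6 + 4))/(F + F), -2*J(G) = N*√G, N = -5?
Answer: √(-48300 + 10*√3)/5 ≈ 43.947*I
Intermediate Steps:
J(G) = 5*√G/2 (J(G) = -(-5)*√G/2 = 5*√G/2)
b(F) = (6 + 10*F)/(2*F) (b(F) = (6 + F*10)/((2*F)) = (6 + 10*F)*(1/(2*F)) = (6 + 10*F)/(2*F))
√(b(J(3)) - 1937) = √((5 + 3/((5*√3/2))) - 1937) = √((5 + 3*(2*√3/15)) - 1937) = √((5 + 2*√3/5) - 1937) = √(-1932 + 2*√3/5)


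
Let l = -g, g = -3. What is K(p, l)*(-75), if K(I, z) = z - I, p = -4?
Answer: -525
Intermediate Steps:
l = 3 (l = -1*(-3) = 3)
K(p, l)*(-75) = (3 - 1*(-4))*(-75) = (3 + 4)*(-75) = 7*(-75) = -525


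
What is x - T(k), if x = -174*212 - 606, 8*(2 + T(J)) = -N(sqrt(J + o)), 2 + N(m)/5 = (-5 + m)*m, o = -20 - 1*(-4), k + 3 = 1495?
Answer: -146283/4 - 75*sqrt(41)/4 ≈ -36691.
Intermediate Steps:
k = 1492 (k = -3 + 1495 = 1492)
o = -16 (o = -20 + 4 = -16)
N(m) = -10 + 5*m*(-5 + m) (N(m) = -10 + 5*((-5 + m)*m) = -10 + 5*(m*(-5 + m)) = -10 + 5*m*(-5 + m))
T(J) = 37/4 - 5*J/8 + 25*sqrt(-16 + J)/8 (T(J) = -2 + (-(-10 - 25*sqrt(J - 16) + 5*(sqrt(J - 16))**2))/8 = -2 + (-(-10 - 25*sqrt(-16 + J) + 5*(sqrt(-16 + J))**2))/8 = -2 + (-(-10 - 25*sqrt(-16 + J) + 5*(-16 + J)))/8 = -2 + (-(-10 - 25*sqrt(-16 + J) + (-80 + 5*J)))/8 = -2 + (-(-90 - 25*sqrt(-16 + J) + 5*J))/8 = -2 + (90 - 5*J + 25*sqrt(-16 + J))/8 = -2 + (45/4 - 5*J/8 + 25*sqrt(-16 + J)/8) = 37/4 - 5*J/8 + 25*sqrt(-16 + J)/8)
x = -37494 (x = -36888 - 606 = -37494)
x - T(k) = -37494 - (37/4 - 5/8*1492 + 25*sqrt(-16 + 1492)/8) = -37494 - (37/4 - 1865/2 + 25*sqrt(1476)/8) = -37494 - (37/4 - 1865/2 + 25*(6*sqrt(41))/8) = -37494 - (37/4 - 1865/2 + 75*sqrt(41)/4) = -37494 - (-3693/4 + 75*sqrt(41)/4) = -37494 + (3693/4 - 75*sqrt(41)/4) = -146283/4 - 75*sqrt(41)/4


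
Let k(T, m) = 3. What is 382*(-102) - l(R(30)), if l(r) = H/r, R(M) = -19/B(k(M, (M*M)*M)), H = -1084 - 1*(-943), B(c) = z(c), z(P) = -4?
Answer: -739752/19 ≈ -38934.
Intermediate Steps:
B(c) = -4
H = -141 (H = -1084 + 943 = -141)
R(M) = 19/4 (R(M) = -19/(-4) = -19*(-1/4) = 19/4)
l(r) = -141/r
382*(-102) - l(R(30)) = 382*(-102) - (-141)/19/4 = -38964 - (-141)*4/19 = -38964 - 1*(-564/19) = -38964 + 564/19 = -739752/19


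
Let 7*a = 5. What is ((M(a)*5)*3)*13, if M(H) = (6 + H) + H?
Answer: 10140/7 ≈ 1448.6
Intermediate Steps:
a = 5/7 (a = (⅐)*5 = 5/7 ≈ 0.71429)
M(H) = 6 + 2*H
((M(a)*5)*3)*13 = (((6 + 2*(5/7))*5)*3)*13 = (((6 + 10/7)*5)*3)*13 = (((52/7)*5)*3)*13 = ((260/7)*3)*13 = (780/7)*13 = 10140/7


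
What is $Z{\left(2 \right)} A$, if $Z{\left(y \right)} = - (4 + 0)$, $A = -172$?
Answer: $688$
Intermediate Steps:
$Z{\left(y \right)} = -4$ ($Z{\left(y \right)} = \left(-1\right) 4 = -4$)
$Z{\left(2 \right)} A = \left(-4\right) \left(-172\right) = 688$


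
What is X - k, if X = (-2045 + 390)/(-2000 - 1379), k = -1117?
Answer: 3775998/3379 ≈ 1117.5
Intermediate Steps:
X = 1655/3379 (X = -1655/(-3379) = -1655*(-1/3379) = 1655/3379 ≈ 0.48979)
X - k = 1655/3379 - 1*(-1117) = 1655/3379 + 1117 = 3775998/3379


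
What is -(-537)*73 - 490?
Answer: 38711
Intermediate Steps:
-(-537)*73 - 490 = -179*(-219) - 490 = 39201 - 490 = 38711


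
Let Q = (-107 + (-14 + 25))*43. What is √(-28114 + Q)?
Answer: 7*I*√658 ≈ 179.56*I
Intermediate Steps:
Q = -4128 (Q = (-107 + 11)*43 = -96*43 = -4128)
√(-28114 + Q) = √(-28114 - 4128) = √(-32242) = 7*I*√658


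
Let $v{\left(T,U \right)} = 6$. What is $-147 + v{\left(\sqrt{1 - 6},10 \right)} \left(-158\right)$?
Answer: $-1095$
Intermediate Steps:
$-147 + v{\left(\sqrt{1 - 6},10 \right)} \left(-158\right) = -147 + 6 \left(-158\right) = -147 - 948 = -1095$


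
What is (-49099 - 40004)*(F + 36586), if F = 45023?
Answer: -7271606727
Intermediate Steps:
(-49099 - 40004)*(F + 36586) = (-49099 - 40004)*(45023 + 36586) = -89103*81609 = -7271606727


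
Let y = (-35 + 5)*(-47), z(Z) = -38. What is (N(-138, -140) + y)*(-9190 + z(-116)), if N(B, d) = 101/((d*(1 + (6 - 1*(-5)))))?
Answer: -1821529531/140 ≈ -1.3011e+7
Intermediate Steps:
N(B, d) = 101/(12*d) (N(B, d) = 101/((d*(1 + (6 + 5)))) = 101/((d*(1 + 11))) = 101/((d*12)) = 101/((12*d)) = 101*(1/(12*d)) = 101/(12*d))
y = 1410 (y = -30*(-47) = 1410)
(N(-138, -140) + y)*(-9190 + z(-116)) = ((101/12)/(-140) + 1410)*(-9190 - 38) = ((101/12)*(-1/140) + 1410)*(-9228) = (-101/1680 + 1410)*(-9228) = (2368699/1680)*(-9228) = -1821529531/140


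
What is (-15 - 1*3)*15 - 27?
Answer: -297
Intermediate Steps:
(-15 - 1*3)*15 - 27 = (-15 - 3)*15 - 27 = -18*15 - 27 = -270 - 27 = -297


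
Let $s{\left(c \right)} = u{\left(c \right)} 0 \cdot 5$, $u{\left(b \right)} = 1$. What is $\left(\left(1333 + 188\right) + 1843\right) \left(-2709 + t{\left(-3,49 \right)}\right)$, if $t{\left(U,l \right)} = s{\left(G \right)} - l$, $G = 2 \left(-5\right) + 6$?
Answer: $-9277912$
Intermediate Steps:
$G = -4$ ($G = -10 + 6 = -4$)
$s{\left(c \right)} = 0$ ($s{\left(c \right)} = 1 \cdot 0 \cdot 5 = 0 \cdot 5 = 0$)
$t{\left(U,l \right)} = - l$ ($t{\left(U,l \right)} = 0 - l = - l$)
$\left(\left(1333 + 188\right) + 1843\right) \left(-2709 + t{\left(-3,49 \right)}\right) = \left(\left(1333 + 188\right) + 1843\right) \left(-2709 - 49\right) = \left(1521 + 1843\right) \left(-2709 - 49\right) = 3364 \left(-2758\right) = -9277912$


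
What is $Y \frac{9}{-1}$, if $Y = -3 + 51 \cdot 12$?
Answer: $-5481$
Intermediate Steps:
$Y = 609$ ($Y = -3 + 612 = 609$)
$Y \frac{9}{-1} = 609 \frac{9}{-1} = 609 \cdot 9 \left(-1\right) = 609 \left(-9\right) = -5481$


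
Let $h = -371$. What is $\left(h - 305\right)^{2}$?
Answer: $456976$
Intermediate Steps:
$\left(h - 305\right)^{2} = \left(-371 - 305\right)^{2} = \left(-676\right)^{2} = 456976$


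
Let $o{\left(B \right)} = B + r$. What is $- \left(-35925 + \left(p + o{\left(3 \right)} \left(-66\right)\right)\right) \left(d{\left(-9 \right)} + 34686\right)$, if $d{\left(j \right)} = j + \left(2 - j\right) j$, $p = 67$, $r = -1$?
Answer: $1244462220$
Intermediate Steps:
$o{\left(B \right)} = -1 + B$ ($o{\left(B \right)} = B - 1 = -1 + B$)
$d{\left(j \right)} = j + j \left(2 - j\right)$
$- \left(-35925 + \left(p + o{\left(3 \right)} \left(-66\right)\right)\right) \left(d{\left(-9 \right)} + 34686\right) = - \left(-35925 + \left(67 + \left(-1 + 3\right) \left(-66\right)\right)\right) \left(- 9 \left(3 - -9\right) + 34686\right) = - \left(-35925 + \left(67 + 2 \left(-66\right)\right)\right) \left(- 9 \left(3 + 9\right) + 34686\right) = - \left(-35925 + \left(67 - 132\right)\right) \left(\left(-9\right) 12 + 34686\right) = - \left(-35925 - 65\right) \left(-108 + 34686\right) = - \left(-35990\right) 34578 = \left(-1\right) \left(-1244462220\right) = 1244462220$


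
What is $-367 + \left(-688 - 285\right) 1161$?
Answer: $-1130020$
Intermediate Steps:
$-367 + \left(-688 - 285\right) 1161 = -367 - 1129653 = -1130020$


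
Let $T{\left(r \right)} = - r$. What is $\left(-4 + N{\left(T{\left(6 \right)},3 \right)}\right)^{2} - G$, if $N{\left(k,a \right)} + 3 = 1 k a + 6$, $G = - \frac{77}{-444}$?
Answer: $\frac{160207}{444} \approx 360.83$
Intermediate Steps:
$G = \frac{77}{444}$ ($G = \left(-77\right) \left(- \frac{1}{444}\right) = \frac{77}{444} \approx 0.17342$)
$N{\left(k,a \right)} = 3 + a k$ ($N{\left(k,a \right)} = -3 + \left(1 k a + 6\right) = -3 + \left(k a + 6\right) = -3 + \left(a k + 6\right) = -3 + \left(6 + a k\right) = 3 + a k$)
$\left(-4 + N{\left(T{\left(6 \right)},3 \right)}\right)^{2} - G = \left(-4 + \left(3 + 3 \left(\left(-1\right) 6\right)\right)\right)^{2} - \frac{77}{444} = \left(-4 + \left(3 + 3 \left(-6\right)\right)\right)^{2} - \frac{77}{444} = \left(-4 + \left(3 - 18\right)\right)^{2} - \frac{77}{444} = \left(-4 - 15\right)^{2} - \frac{77}{444} = \left(-19\right)^{2} - \frac{77}{444} = 361 - \frac{77}{444} = \frac{160207}{444}$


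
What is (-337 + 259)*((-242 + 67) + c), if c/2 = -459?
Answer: 85254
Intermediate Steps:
c = -918 (c = 2*(-459) = -918)
(-337 + 259)*((-242 + 67) + c) = (-337 + 259)*((-242 + 67) - 918) = -78*(-175 - 918) = -78*(-1093) = 85254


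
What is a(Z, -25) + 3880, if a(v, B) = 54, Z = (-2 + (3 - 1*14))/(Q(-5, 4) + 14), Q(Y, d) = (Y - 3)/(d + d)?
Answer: 3934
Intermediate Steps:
Q(Y, d) = (-3 + Y)/(2*d) (Q(Y, d) = (-3 + Y)/((2*d)) = (-3 + Y)*(1/(2*d)) = (-3 + Y)/(2*d))
Z = -1 (Z = (-2 + (3 - 1*14))/((½)*(-3 - 5)/4 + 14) = (-2 + (3 - 14))/((½)*(¼)*(-8) + 14) = (-2 - 11)/(-1 + 14) = -13/13 = -13*1/13 = -1)
a(Z, -25) + 3880 = 54 + 3880 = 3934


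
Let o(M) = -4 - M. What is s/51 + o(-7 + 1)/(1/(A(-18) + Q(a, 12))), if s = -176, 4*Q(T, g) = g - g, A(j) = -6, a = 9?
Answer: -788/51 ≈ -15.451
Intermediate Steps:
Q(T, g) = 0 (Q(T, g) = (g - g)/4 = (1/4)*0 = 0)
s/51 + o(-7 + 1)/(1/(A(-18) + Q(a, 12))) = -176/51 + (-4 - (-7 + 1))/(1/(-6 + 0)) = -176*1/51 + (-4 - 1*(-6))/(1/(-6)) = -176/51 + (-4 + 6)/(-1/6) = -176/51 + 2*(-6) = -176/51 - 12 = -788/51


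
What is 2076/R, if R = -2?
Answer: -1038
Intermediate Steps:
2076/R = 2076/(-2) = -½*2076 = -1038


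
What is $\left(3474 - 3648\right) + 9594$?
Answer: $9420$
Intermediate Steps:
$\left(3474 - 3648\right) + 9594 = -174 + 9594 = 9420$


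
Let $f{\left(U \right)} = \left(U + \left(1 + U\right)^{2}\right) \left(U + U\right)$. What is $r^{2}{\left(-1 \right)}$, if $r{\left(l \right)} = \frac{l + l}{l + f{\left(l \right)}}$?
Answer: $4$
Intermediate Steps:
$f{\left(U \right)} = 2 U \left(U + \left(1 + U\right)^{2}\right)$ ($f{\left(U \right)} = \left(U + \left(1 + U\right)^{2}\right) 2 U = 2 U \left(U + \left(1 + U\right)^{2}\right)$)
$r{\left(l \right)} = \frac{2 l}{l + 2 l \left(l + \left(1 + l\right)^{2}\right)}$ ($r{\left(l \right)} = \frac{l + l}{l + 2 l \left(l + \left(1 + l\right)^{2}\right)} = \frac{2 l}{l + 2 l \left(l + \left(1 + l\right)^{2}\right)}$)
$r^{2}{\left(-1 \right)} = \left(\frac{2}{3 + 2 \left(-1\right)^{2} + 6 \left(-1\right)}\right)^{2} = \left(\frac{2}{3 + 2 \cdot 1 - 6}\right)^{2} = \left(\frac{2}{3 + 2 - 6}\right)^{2} = \left(\frac{2}{-1}\right)^{2} = \left(2 \left(-1\right)\right)^{2} = \left(-2\right)^{2} = 4$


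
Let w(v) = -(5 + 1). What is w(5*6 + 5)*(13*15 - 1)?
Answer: -1164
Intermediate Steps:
w(v) = -6 (w(v) = -1*6 = -6)
w(5*6 + 5)*(13*15 - 1) = -6*(13*15 - 1) = -6*(195 - 1) = -6*194 = -1164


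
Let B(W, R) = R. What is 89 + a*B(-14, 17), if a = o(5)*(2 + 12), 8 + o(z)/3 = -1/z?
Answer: -28829/5 ≈ -5765.8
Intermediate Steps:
o(z) = -24 - 3/z (o(z) = -24 + 3*(-1/z) = -24 - 3/z)
a = -1722/5 (a = (-24 - 3/5)*(2 + 12) = (-24 - 3*⅕)*14 = (-24 - ⅗)*14 = -123/5*14 = -1722/5 ≈ -344.40)
89 + a*B(-14, 17) = 89 - 1722/5*17 = 89 - 29274/5 = -28829/5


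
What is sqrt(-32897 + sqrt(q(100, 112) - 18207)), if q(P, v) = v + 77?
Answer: sqrt(-32897 + 3*I*sqrt(2002)) ≈ 0.37 + 181.38*I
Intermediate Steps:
q(P, v) = 77 + v
sqrt(-32897 + sqrt(q(100, 112) - 18207)) = sqrt(-32897 + sqrt((77 + 112) - 18207)) = sqrt(-32897 + sqrt(189 - 18207)) = sqrt(-32897 + sqrt(-18018)) = sqrt(-32897 + 3*I*sqrt(2002))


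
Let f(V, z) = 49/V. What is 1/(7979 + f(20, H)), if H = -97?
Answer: 20/159629 ≈ 0.00012529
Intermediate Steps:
1/(7979 + f(20, H)) = 1/(7979 + 49/20) = 1/(159629/20) = 20/159629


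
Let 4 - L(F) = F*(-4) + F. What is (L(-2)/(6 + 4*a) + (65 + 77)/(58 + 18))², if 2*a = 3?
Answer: 9409/3249 ≈ 2.8960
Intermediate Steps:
a = 3/2 (a = (½)*3 = 3/2 ≈ 1.5000)
L(F) = 4 + 3*F (L(F) = 4 - (F*(-4) + F) = 4 - (-4*F + F) = 4 - (-3)*F = 4 + 3*F)
(L(-2)/(6 + 4*a) + (65 + 77)/(58 + 18))² = ((4 + 3*(-2))/(6 + 4*(3/2)) + (65 + 77)/(58 + 18))² = ((4 - 6)/(6 + 6) + 142/76)² = (-2/12 + 142*(1/76))² = (-2*1/12 + 71/38)² = (-⅙ + 71/38)² = (97/57)² = 9409/3249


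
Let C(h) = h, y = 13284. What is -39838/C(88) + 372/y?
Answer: -22048969/48708 ≈ -452.68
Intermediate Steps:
-39838/C(88) + 372/y = -39838/88 + 372/13284 = -39838*1/88 + 372*(1/13284) = -19919/44 + 31/1107 = -22048969/48708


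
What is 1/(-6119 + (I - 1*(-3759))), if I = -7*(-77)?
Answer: -1/1821 ≈ -0.00054915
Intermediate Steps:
I = 539
1/(-6119 + (I - 1*(-3759))) = 1/(-6119 + (539 - 1*(-3759))) = 1/(-6119 + (539 + 3759)) = 1/(-6119 + 4298) = 1/(-1821) = -1/1821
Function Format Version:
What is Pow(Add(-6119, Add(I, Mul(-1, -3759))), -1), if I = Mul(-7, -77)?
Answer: Rational(-1, 1821) ≈ -0.00054915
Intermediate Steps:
I = 539
Pow(Add(-6119, Add(I, Mul(-1, -3759))), -1) = Pow(Add(-6119, Add(539, Mul(-1, -3759))), -1) = Pow(Add(-6119, Add(539, 3759)), -1) = Pow(Add(-6119, 4298), -1) = Pow(-1821, -1) = Rational(-1, 1821)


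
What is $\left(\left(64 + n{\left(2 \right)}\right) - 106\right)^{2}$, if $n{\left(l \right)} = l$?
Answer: $1600$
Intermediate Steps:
$\left(\left(64 + n{\left(2 \right)}\right) - 106\right)^{2} = \left(\left(64 + 2\right) - 106\right)^{2} = \left(66 - 106\right)^{2} = \left(-40\right)^{2} = 1600$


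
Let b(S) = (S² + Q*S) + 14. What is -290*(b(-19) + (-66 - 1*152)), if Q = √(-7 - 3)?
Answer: -45530 + 5510*I*√10 ≈ -45530.0 + 17424.0*I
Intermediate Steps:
Q = I*√10 (Q = √(-10) = I*√10 ≈ 3.1623*I)
b(S) = 14 + S² + I*S*√10 (b(S) = (S² + (I*√10)*S) + 14 = (S² + I*S*√10) + 14 = 14 + S² + I*S*√10)
-290*(b(-19) + (-66 - 1*152)) = -290*((14 + (-19)² + I*(-19)*√10) + (-66 - 1*152)) = -290*((14 + 361 - 19*I*√10) + (-66 - 152)) = -290*((375 - 19*I*√10) - 218) = -290*(157 - 19*I*√10) = -45530 + 5510*I*√10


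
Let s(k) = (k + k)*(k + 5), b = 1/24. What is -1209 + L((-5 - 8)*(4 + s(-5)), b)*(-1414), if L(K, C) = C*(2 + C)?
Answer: -382835/288 ≈ -1329.3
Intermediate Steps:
b = 1/24 ≈ 0.041667
s(k) = 2*k*(5 + k) (s(k) = (2*k)*(5 + k) = 2*k*(5 + k))
-1209 + L((-5 - 8)*(4 + s(-5)), b)*(-1414) = -1209 + ((2 + 1/24)/24)*(-1414) = -1209 + ((1/24)*(49/24))*(-1414) = -1209 + (49/576)*(-1414) = -1209 - 34643/288 = -382835/288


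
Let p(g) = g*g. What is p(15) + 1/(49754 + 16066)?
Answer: 14809501/65820 ≈ 225.00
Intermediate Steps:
p(g) = g**2
p(15) + 1/(49754 + 16066) = 15**2 + 1/(49754 + 16066) = 225 + 1/65820 = 14809501/65820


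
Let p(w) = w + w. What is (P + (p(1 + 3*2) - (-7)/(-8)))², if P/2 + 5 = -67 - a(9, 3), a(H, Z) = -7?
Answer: 874225/64 ≈ 13660.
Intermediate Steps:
p(w) = 2*w
P = -130 (P = -10 + 2*(-67 - 1*(-7)) = -10 + 2*(-67 + 7) = -10 + 2*(-60) = -10 - 120 = -130)
(P + (p(1 + 3*2) - (-7)/(-8)))² = (-130 + (2*(1 + 3*2) - (-7)/(-8)))² = (-130 + (2*(1 + 6) - (-7)*(-1)/8))² = (-130 + (2*7 - 1*7/8))² = (-130 + (14 - 7/8))² = (-130 + 105/8)² = (-935/8)² = 874225/64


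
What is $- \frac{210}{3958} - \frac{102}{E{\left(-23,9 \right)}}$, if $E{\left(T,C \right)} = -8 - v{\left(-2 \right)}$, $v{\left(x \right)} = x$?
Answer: $\frac{33538}{1979} \approx 16.947$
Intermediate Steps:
$E{\left(T,C \right)} = -6$ ($E{\left(T,C \right)} = -8 - -2 = -8 + 2 = -6$)
$- \frac{210}{3958} - \frac{102}{E{\left(-23,9 \right)}} = - \frac{210}{3958} - \frac{102}{-6} = \left(-210\right) \frac{1}{3958} - -17 = - \frac{105}{1979} + 17 = \frac{33538}{1979}$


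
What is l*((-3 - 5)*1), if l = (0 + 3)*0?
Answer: 0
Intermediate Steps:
l = 0 (l = 3*0 = 0)
l*((-3 - 5)*1) = 0*((-3 - 5)*1) = 0*(-8*1) = 0*(-8) = 0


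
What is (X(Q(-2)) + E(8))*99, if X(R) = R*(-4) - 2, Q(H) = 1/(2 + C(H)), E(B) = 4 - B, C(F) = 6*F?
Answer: -2772/5 ≈ -554.40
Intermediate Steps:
Q(H) = 1/(2 + 6*H)
X(R) = -2 - 4*R (X(R) = -4*R - 2 = -2 - 4*R)
(X(Q(-2)) + E(8))*99 = ((-2 - 2/(1 + 3*(-2))) + (4 - 1*8))*99 = ((-2 - 2/(1 - 6)) + (4 - 8))*99 = ((-2 - 2/(-5)) - 4)*99 = ((-2 - 2*(-1)/5) - 4)*99 = ((-2 - 4*(-⅒)) - 4)*99 = ((-2 + ⅖) - 4)*99 = (-8/5 - 4)*99 = -28/5*99 = -2772/5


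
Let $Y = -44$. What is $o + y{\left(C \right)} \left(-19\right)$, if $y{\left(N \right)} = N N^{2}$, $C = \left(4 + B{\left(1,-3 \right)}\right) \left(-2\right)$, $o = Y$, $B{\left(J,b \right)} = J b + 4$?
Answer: $18956$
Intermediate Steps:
$B{\left(J,b \right)} = 4 + J b$
$o = -44$
$C = -10$ ($C = \left(4 + \left(4 + 1 \left(-3\right)\right)\right) \left(-2\right) = \left(4 + \left(4 - 3\right)\right) \left(-2\right) = \left(4 + 1\right) \left(-2\right) = 5 \left(-2\right) = -10$)
$y{\left(N \right)} = N^{3}$
$o + y{\left(C \right)} \left(-19\right) = -44 + \left(-10\right)^{3} \left(-19\right) = -44 - -19000 = -44 + 19000 = 18956$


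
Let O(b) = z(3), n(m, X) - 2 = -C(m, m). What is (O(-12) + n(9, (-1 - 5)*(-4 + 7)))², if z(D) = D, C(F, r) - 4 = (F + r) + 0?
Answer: 289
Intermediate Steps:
C(F, r) = 4 + F + r (C(F, r) = 4 + ((F + r) + 0) = 4 + (F + r) = 4 + F + r)
n(m, X) = -2 - 2*m (n(m, X) = 2 - (4 + m + m) = 2 - (4 + 2*m) = 2 + (-4 - 2*m) = -2 - 2*m)
O(b) = 3
(O(-12) + n(9, (-1 - 5)*(-4 + 7)))² = (3 + (-2 - 2*9))² = (3 + (-2 - 18))² = (3 - 20)² = (-17)² = 289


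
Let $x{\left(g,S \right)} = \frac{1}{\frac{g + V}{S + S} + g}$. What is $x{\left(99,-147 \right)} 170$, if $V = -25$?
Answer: $\frac{12495}{7258} \approx 1.7215$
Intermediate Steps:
$x{\left(g,S \right)} = \frac{1}{g + \frac{-25 + g}{2 S}}$ ($x{\left(g,S \right)} = \frac{1}{\frac{g - 25}{S + S} + g} = \frac{1}{\frac{-25 + g}{2 S} + g} = \frac{1}{g + \frac{-25 + g}{2 S}}$)
$x{\left(99,-147 \right)} 170 = 2 \left(-147\right) \frac{1}{-25 + 99 + 2 \left(-147\right) 99} \cdot 170 = 2 \left(-147\right) \frac{1}{-25 + 99 - 29106} \cdot 170 = 2 \left(-147\right) \frac{1}{-29032} \cdot 170 = 2 \left(-147\right) \left(- \frac{1}{29032}\right) 170 = \frac{147}{14516} \cdot 170 = \frac{12495}{7258}$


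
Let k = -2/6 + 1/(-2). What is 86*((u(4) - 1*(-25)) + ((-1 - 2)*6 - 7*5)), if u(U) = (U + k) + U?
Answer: -5375/3 ≈ -1791.7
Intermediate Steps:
k = -⅚ (k = -2*⅙ + 1*(-½) = -⅓ - ½ = -⅚ ≈ -0.83333)
u(U) = -⅚ + 2*U (u(U) = (U - ⅚) + U = (-⅚ + U) + U = -⅚ + 2*U)
86*((u(4) - 1*(-25)) + ((-1 - 2)*6 - 7*5)) = 86*(((-⅚ + 2*4) - 1*(-25)) + ((-1 - 2)*6 - 7*5)) = 86*(((-⅚ + 8) + 25) + (-3*6 - 35)) = 86*((43/6 + 25) + (-18 - 35)) = 86*(193/6 - 53) = 86*(-125/6) = -5375/3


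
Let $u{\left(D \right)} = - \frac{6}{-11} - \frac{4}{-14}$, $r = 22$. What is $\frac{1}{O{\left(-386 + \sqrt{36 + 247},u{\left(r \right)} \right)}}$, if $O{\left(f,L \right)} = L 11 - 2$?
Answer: $\frac{7}{50} \approx 0.14$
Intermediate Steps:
$u{\left(D \right)} = \frac{64}{77}$ ($u{\left(D \right)} = \left(-6\right) \left(- \frac{1}{11}\right) - - \frac{2}{7} = \frac{6}{11} + \frac{2}{7} = \frac{64}{77}$)
$O{\left(f,L \right)} = -2 + 11 L$ ($O{\left(f,L \right)} = 11 L - 2 = -2 + 11 L$)
$\frac{1}{O{\left(-386 + \sqrt{36 + 247},u{\left(r \right)} \right)}} = \frac{1}{-2 + 11 \cdot \frac{64}{77}} = \frac{1}{-2 + \frac{64}{7}} = \frac{1}{\frac{50}{7}} = \frac{7}{50}$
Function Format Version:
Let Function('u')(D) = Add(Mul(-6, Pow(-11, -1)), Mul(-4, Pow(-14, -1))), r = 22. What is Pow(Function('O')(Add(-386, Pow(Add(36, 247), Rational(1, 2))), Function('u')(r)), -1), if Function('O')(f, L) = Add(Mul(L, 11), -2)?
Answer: Rational(7, 50) ≈ 0.14000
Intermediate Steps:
Function('u')(D) = Rational(64, 77) (Function('u')(D) = Add(Mul(-6, Rational(-1, 11)), Mul(-4, Rational(-1, 14))) = Add(Rational(6, 11), Rational(2, 7)) = Rational(64, 77))
Function('O')(f, L) = Add(-2, Mul(11, L)) (Function('O')(f, L) = Add(Mul(11, L), -2) = Add(-2, Mul(11, L)))
Pow(Function('O')(Add(-386, Pow(Add(36, 247), Rational(1, 2))), Function('u')(r)), -1) = Pow(Add(-2, Mul(11, Rational(64, 77))), -1) = Pow(Add(-2, Rational(64, 7)), -1) = Pow(Rational(50, 7), -1) = Rational(7, 50)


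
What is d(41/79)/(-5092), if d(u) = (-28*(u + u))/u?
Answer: 14/1273 ≈ 0.010998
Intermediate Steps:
d(u) = -56 (d(u) = (-56*u)/u = -56)
d(41/79)/(-5092) = -56/(-5092) = -56*(-1/5092) = 14/1273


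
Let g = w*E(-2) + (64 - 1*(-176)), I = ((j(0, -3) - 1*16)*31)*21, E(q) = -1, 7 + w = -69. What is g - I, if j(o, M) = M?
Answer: 12685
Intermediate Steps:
w = -76 (w = -7 - 69 = -76)
I = -12369 (I = ((-3 - 1*16)*31)*21 = ((-3 - 16)*31)*21 = -19*31*21 = -589*21 = -12369)
g = 316 (g = -76*(-1) + (64 - 1*(-176)) = 76 + (64 + 176) = 76 + 240 = 316)
g - I = 316 - 1*(-12369) = 316 + 12369 = 12685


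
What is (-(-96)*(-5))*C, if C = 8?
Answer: -3840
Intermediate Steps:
(-(-96)*(-5))*C = -(-96)*(-5)*8 = -8*60*8 = -480*8 = -3840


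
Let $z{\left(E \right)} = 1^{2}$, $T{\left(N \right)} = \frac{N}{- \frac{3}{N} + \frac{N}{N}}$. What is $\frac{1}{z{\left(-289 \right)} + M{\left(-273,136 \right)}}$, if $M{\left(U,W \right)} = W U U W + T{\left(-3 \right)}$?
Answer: $\frac{2}{2756976767} \approx 7.2543 \cdot 10^{-10}$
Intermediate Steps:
$T{\left(N \right)} = \frac{N}{1 - \frac{3}{N}}$ ($T{\left(N \right)} = \frac{N}{- \frac{3}{N} + 1} = \frac{N}{1 - \frac{3}{N}}$)
$z{\left(E \right)} = 1$
$M{\left(U,W \right)} = - \frac{3}{2} + U^{2} W^{2}$ ($M{\left(U,W \right)} = W U U W + \frac{\left(-3\right)^{2}}{-3 - 3} = U W U W + \frac{9}{-6} = W U^{2} W + 9 \left(- \frac{1}{6}\right) = U^{2} W^{2} - \frac{3}{2} = - \frac{3}{2} + U^{2} W^{2}$)
$\frac{1}{z{\left(-289 \right)} + M{\left(-273,136 \right)}} = \frac{1}{1 - \left(\frac{3}{2} - \left(-273\right)^{2} \cdot 136^{2}\right)} = \frac{1}{1 + \left(- \frac{3}{2} + 74529 \cdot 18496\right)} = \frac{1}{1 + \left(- \frac{3}{2} + 1378488384\right)} = \frac{1}{1 + \frac{2756976765}{2}} = \frac{1}{\frac{2756976767}{2}} = \frac{2}{2756976767}$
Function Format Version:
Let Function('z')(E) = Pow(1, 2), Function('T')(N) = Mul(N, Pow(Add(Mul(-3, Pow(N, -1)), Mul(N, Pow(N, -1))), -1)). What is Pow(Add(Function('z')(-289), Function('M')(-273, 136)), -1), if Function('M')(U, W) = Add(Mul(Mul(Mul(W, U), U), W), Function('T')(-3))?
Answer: Rational(2, 2756976767) ≈ 7.2543e-10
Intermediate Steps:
Function('T')(N) = Mul(N, Pow(Add(1, Mul(-3, Pow(N, -1))), -1)) (Function('T')(N) = Mul(N, Pow(Add(Mul(-3, Pow(N, -1)), 1), -1)) = Mul(N, Pow(Add(1, Mul(-3, Pow(N, -1))), -1)))
Function('z')(E) = 1
Function('M')(U, W) = Add(Rational(-3, 2), Mul(Pow(U, 2), Pow(W, 2))) (Function('M')(U, W) = Add(Mul(Mul(Mul(W, U), U), W), Mul(Pow(-3, 2), Pow(Add(-3, -3), -1))) = Add(Mul(Mul(Mul(U, W), U), W), Mul(9, Pow(-6, -1))) = Add(Mul(Mul(W, Pow(U, 2)), W), Mul(9, Rational(-1, 6))) = Add(Mul(Pow(U, 2), Pow(W, 2)), Rational(-3, 2)) = Add(Rational(-3, 2), Mul(Pow(U, 2), Pow(W, 2))))
Pow(Add(Function('z')(-289), Function('M')(-273, 136)), -1) = Pow(Add(1, Add(Rational(-3, 2), Mul(Pow(-273, 2), Pow(136, 2)))), -1) = Pow(Add(1, Add(Rational(-3, 2), Mul(74529, 18496))), -1) = Pow(Add(1, Add(Rational(-3, 2), 1378488384)), -1) = Pow(Add(1, Rational(2756976765, 2)), -1) = Pow(Rational(2756976767, 2), -1) = Rational(2, 2756976767)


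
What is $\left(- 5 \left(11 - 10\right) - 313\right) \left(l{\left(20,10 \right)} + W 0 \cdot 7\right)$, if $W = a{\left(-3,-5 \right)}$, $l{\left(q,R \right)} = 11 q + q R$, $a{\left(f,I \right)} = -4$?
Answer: $-133560$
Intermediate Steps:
$l{\left(q,R \right)} = 11 q + R q$
$W = -4$
$\left(- 5 \left(11 - 10\right) - 313\right) \left(l{\left(20,10 \right)} + W 0 \cdot 7\right) = \left(- 5 \left(11 - 10\right) - 313\right) \left(20 \left(11 + 10\right) + \left(-4\right) 0 \cdot 7\right) = \left(\left(-5\right) 1 - 313\right) \left(20 \cdot 21 + 0 \cdot 7\right) = \left(-5 - 313\right) \left(420 + 0\right) = \left(-318\right) 420 = -133560$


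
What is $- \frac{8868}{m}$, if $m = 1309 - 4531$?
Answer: $\frac{1478}{537} \approx 2.7523$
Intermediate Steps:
$m = -3222$
$- \frac{8868}{m} = - \frac{8868}{-3222} = \left(-8868\right) \left(- \frac{1}{3222}\right) = \frac{1478}{537}$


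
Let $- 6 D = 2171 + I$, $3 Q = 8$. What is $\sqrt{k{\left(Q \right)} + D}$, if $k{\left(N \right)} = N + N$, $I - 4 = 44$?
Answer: $\frac{27 i \sqrt{2}}{2} \approx 19.092 i$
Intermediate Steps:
$I = 48$ ($I = 4 + 44 = 48$)
$Q = \frac{8}{3}$ ($Q = \frac{1}{3} \cdot 8 = \frac{8}{3} \approx 2.6667$)
$k{\left(N \right)} = 2 N$
$D = - \frac{2219}{6}$ ($D = - \frac{2171 + 48}{6} = \left(- \frac{1}{6}\right) 2219 = - \frac{2219}{6} \approx -369.83$)
$\sqrt{k{\left(Q \right)} + D} = \sqrt{2 \cdot \frac{8}{3} - \frac{2219}{6}} = \sqrt{\frac{16}{3} - \frac{2219}{6}} = \sqrt{- \frac{729}{2}} = \frac{27 i \sqrt{2}}{2}$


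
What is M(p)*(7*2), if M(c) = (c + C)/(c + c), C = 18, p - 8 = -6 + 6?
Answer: 91/4 ≈ 22.750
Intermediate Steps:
p = 8 (p = 8 + (-6 + 6) = 8 + 0 = 8)
M(c) = (18 + c)/(2*c) (M(c) = (c + 18)/(c + c) = (18 + c)/((2*c)) = (18 + c)*(1/(2*c)) = (18 + c)/(2*c))
M(p)*(7*2) = ((1/2)*(18 + 8)/8)*(7*2) = ((1/2)*(1/8)*26)*14 = (13/8)*14 = 91/4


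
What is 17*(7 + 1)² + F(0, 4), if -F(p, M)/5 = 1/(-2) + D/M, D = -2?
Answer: 1093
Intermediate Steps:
F(p, M) = 5/2 + 10/M (F(p, M) = -5*(1/(-2) - 2/M) = -5*(1*(-½) - 2/M) = -5*(-½ - 2/M) = 5/2 + 10/M)
17*(7 + 1)² + F(0, 4) = 17*(7 + 1)² + (5/2 + 10/4) = 17*8² + (5/2 + 10*(¼)) = 17*64 + (5/2 + 5/2) = 1088 + 5 = 1093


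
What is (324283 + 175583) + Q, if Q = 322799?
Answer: 822665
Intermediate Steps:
(324283 + 175583) + Q = (324283 + 175583) + 322799 = 499866 + 322799 = 822665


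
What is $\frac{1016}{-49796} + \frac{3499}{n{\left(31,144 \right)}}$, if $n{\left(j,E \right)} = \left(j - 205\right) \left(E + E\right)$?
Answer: $- \frac{56287499}{623844288} \approx -0.090227$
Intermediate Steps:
$n{\left(j,E \right)} = 2 E \left(-205 + j\right)$ ($n{\left(j,E \right)} = \left(-205 + j\right) 2 E = 2 E \left(-205 + j\right)$)
$\frac{1016}{-49796} + \frac{3499}{n{\left(31,144 \right)}} = \frac{1016}{-49796} + \frac{3499}{2 \cdot 144 \left(-205 + 31\right)} = 1016 \left(- \frac{1}{49796}\right) + \frac{3499}{2 \cdot 144 \left(-174\right)} = - \frac{254}{12449} + \frac{3499}{-50112} = - \frac{254}{12449} + 3499 \left(- \frac{1}{50112}\right) = - \frac{254}{12449} - \frac{3499}{50112} = - \frac{56287499}{623844288}$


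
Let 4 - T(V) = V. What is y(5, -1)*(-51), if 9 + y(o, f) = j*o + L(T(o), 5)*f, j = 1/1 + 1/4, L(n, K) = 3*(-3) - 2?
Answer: -1683/4 ≈ -420.75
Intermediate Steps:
T(V) = 4 - V
L(n, K) = -11 (L(n, K) = -9 - 2 = -11)
j = 5/4 (j = 1*1 + 1*(1/4) = 1 + 1/4 = 5/4 ≈ 1.2500)
y(o, f) = -9 - 11*f + 5*o/4 (y(o, f) = -9 + (5*o/4 - 11*f) = -9 + (-11*f + 5*o/4) = -9 - 11*f + 5*o/4)
y(5, -1)*(-51) = (-9 - 11*(-1) + (5/4)*5)*(-51) = (-9 + 11 + 25/4)*(-51) = (33/4)*(-51) = -1683/4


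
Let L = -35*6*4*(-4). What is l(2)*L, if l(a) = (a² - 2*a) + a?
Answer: 6720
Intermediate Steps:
l(a) = a² - a
L = 3360 (L = -840*(-4) = -35*(-96) = 3360)
l(2)*L = (2*(-1 + 2))*3360 = (2*1)*3360 = 2*3360 = 6720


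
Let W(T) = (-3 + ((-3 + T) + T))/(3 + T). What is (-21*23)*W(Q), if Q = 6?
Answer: -322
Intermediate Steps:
W(T) = (-6 + 2*T)/(3 + T) (W(T) = (-3 + (-3 + 2*T))/(3 + T) = (-6 + 2*T)/(3 + T))
(-21*23)*W(Q) = (-21*23)*(2*(-3 + 6)/(3 + 6)) = -966*3/9 = -483*⅔ = -322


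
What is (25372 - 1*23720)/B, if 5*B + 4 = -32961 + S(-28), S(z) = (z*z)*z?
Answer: -8260/54917 ≈ -0.15041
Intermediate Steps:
S(z) = z³ (S(z) = z²*z = z³)
B = -54917/5 (B = -⅘ + (-32961 + (-28)³)/5 = -⅘ + (-32961 - 21952)/5 = -⅘ + (⅕)*(-54913) = -⅘ - 54913/5 = -54917/5 ≈ -10983.)
(25372 - 1*23720)/B = (25372 - 1*23720)/(-54917/5) = (25372 - 23720)*(-5/54917) = 1652*(-5/54917) = -8260/54917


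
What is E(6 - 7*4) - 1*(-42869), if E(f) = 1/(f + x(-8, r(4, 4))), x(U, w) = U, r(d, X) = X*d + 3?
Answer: 1286069/30 ≈ 42869.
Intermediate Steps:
r(d, X) = 3 + X*d
E(f) = 1/(-8 + f) (E(f) = 1/(f - 8) = 1/(-8 + f))
E(6 - 7*4) - 1*(-42869) = 1/(-8 + (6 - 7*4)) - 1*(-42869) = 1/(-8 + (6 - 28)) + 42869 = 1/(-8 - 22) + 42869 = 1/(-30) + 42869 = -1/30 + 42869 = 1286069/30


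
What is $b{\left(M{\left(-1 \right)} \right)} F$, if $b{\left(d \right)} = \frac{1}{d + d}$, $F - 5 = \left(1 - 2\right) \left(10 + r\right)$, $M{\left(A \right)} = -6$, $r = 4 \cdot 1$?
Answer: $\frac{3}{4} \approx 0.75$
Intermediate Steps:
$r = 4$
$F = -9$ ($F = 5 + \left(1 - 2\right) \left(10 + 4\right) = 5 - 14 = -9$)
$b{\left(d \right)} = \frac{1}{2 d}$
$b{\left(M{\left(-1 \right)} \right)} F = \frac{1}{2 \left(-6\right)} \left(-9\right) = \frac{1}{2} \left(- \frac{1}{6}\right) \left(-9\right) = \left(- \frac{1}{12}\right) \left(-9\right) = \frac{3}{4}$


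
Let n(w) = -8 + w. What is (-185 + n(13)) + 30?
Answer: -150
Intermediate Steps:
(-185 + n(13)) + 30 = (-185 + (-8 + 13)) + 30 = (-185 + 5) + 30 = -180 + 30 = -150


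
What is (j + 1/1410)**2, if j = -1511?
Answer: 4539068599081/1988100 ≈ 2.2831e+6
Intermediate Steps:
(j + 1/1410)**2 = (-1511 + 1/1410)**2 = (-2130509/1410)**2 = 4539068599081/1988100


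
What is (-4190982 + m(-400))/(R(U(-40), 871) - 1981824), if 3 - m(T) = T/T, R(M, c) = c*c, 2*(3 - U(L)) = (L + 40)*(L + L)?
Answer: 4190980/1223183 ≈ 3.4263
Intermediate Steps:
U(L) = 3 - L*(40 + L) (U(L) = 3 - (L + 40)*(L + L)/2 = 3 - (40 + L)*2*L/2 = 3 - L*(40 + L))
R(M, c) = c²
m(T) = 2 (m(T) = 3 - T/T = 3 - 1*1 = 3 - 1 = 2)
(-4190982 + m(-400))/(R(U(-40), 871) - 1981824) = (-4190982 + 2)/(871² - 1981824) = -4190980/(758641 - 1981824) = -4190980/(-1223183) = -4190980*(-1/1223183) = 4190980/1223183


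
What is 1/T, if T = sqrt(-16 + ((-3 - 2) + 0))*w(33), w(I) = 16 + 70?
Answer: -I*sqrt(21)/1806 ≈ -0.0025374*I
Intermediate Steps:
w(I) = 86
T = 86*I*sqrt(21) (T = sqrt(-16 + ((-3 - 2) + 0))*86 = sqrt(-16 + (-5 + 0))*86 = sqrt(-16 - 5)*86 = sqrt(-21)*86 = (I*sqrt(21))*86 = 86*I*sqrt(21) ≈ 394.1*I)
1/T = 1/(86*I*sqrt(21)) = -I*sqrt(21)/1806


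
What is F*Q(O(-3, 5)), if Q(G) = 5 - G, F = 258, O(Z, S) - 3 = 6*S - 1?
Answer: -6966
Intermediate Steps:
O(Z, S) = 2 + 6*S (O(Z, S) = 3 + (6*S - 1) = 3 + (-1 + 6*S) = 2 + 6*S)
F*Q(O(-3, 5)) = 258*(5 - (2 + 6*5)) = 258*(5 - (2 + 30)) = 258*(5 - 1*32) = 258*(5 - 32) = 258*(-27) = -6966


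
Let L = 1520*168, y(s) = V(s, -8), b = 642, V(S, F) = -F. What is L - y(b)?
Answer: 255352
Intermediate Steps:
y(s) = 8 (y(s) = -1*(-8) = 8)
L = 255360
L - y(b) = 255360 - 1*8 = 255360 - 8 = 255352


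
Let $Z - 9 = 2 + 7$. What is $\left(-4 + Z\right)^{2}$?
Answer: $196$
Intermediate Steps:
$Z = 18$ ($Z = 9 + \left(2 + 7\right) = 9 + 9 = 18$)
$\left(-4 + Z\right)^{2} = \left(-4 + 18\right)^{2} = 14^{2} = 196$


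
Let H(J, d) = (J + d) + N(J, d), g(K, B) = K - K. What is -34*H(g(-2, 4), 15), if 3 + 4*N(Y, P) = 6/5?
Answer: -4947/10 ≈ -494.70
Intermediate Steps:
g(K, B) = 0
N(Y, P) = -9/20 (N(Y, P) = -¾ + (6/5)/4 = -¾ + (6*(⅕))/4 = -¾ + (¼)*(6/5) = -¾ + 3/10 = -9/20)
H(J, d) = -9/20 + J + d (H(J, d) = (J + d) - 9/20 = -9/20 + J + d)
-34*H(g(-2, 4), 15) = -34*(-9/20 + 0 + 15) = -34*291/20 = -4947/10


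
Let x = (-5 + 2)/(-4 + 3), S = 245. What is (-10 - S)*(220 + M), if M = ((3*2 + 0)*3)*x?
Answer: -69870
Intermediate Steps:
x = 3 (x = -3/(-1) = -3*(-1) = 3)
M = 54 (M = ((3*2 + 0)*3)*3 = ((6 + 0)*3)*3 = (6*3)*3 = 18*3 = 54)
(-10 - S)*(220 + M) = (-10 - 1*245)*(220 + 54) = (-10 - 245)*274 = -255*274 = -69870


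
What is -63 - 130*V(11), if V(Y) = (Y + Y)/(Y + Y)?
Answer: -193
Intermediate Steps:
V(Y) = 1 (V(Y) = (2*Y)/((2*Y)) = (2*Y)*(1/(2*Y)) = 1)
-63 - 130*V(11) = -63 - 130*1 = -63 - 130 = -193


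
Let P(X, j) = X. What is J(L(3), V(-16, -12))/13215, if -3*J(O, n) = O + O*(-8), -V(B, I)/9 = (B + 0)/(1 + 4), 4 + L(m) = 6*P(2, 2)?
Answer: 56/39645 ≈ 0.0014125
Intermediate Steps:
L(m) = 8 (L(m) = -4 + 6*2 = -4 + 12 = 8)
V(B, I) = -9*B/5 (V(B, I) = -9*(B + 0)/(1 + 4) = -9*B/5)
J(O, n) = 7*O/3 (J(O, n) = -(O + O*(-8))/3 = -(O - 8*O)/3 = -(-7)*O/3 = 7*O/3)
J(L(3), V(-16, -12))/13215 = ((7/3)*8)/13215 = (56/3)*(1/13215) = 56/39645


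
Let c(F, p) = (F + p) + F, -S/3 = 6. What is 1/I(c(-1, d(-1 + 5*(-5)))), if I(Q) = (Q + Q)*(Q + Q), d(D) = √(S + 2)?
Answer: -3/400 + I/100 ≈ -0.0075 + 0.01*I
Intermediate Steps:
S = -18 (S = -3*6 = -18)
d(D) = 4*I (d(D) = √(-18 + 2) = √(-16) = 4*I)
c(F, p) = p + 2*F
I(Q) = 4*Q² (I(Q) = (2*Q)*(2*Q) = 4*Q²)
1/I(c(-1, d(-1 + 5*(-5)))) = 1/(4*(4*I + 2*(-1))²) = 1/(4*(4*I - 2)²) = 1/(4*(-2 + 4*I)²)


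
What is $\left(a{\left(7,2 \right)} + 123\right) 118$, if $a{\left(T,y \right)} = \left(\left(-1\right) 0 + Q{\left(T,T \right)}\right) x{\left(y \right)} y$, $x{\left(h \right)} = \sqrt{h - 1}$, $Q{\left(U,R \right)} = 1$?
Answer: $14750$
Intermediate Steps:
$x{\left(h \right)} = \sqrt{-1 + h}$
$a{\left(T,y \right)} = y \sqrt{-1 + y}$ ($a{\left(T,y \right)} = \left(\left(-1\right) 0 + 1\right) \sqrt{-1 + y} y = \left(0 + 1\right) \sqrt{-1 + y} y = 1 \sqrt{-1 + y} y = \sqrt{-1 + y} y = y \sqrt{-1 + y}$)
$\left(a{\left(7,2 \right)} + 123\right) 118 = \left(2 \sqrt{-1 + 2} + 123\right) 118 = \left(2 \sqrt{1} + 123\right) 118 = \left(2 \cdot 1 + 123\right) 118 = \left(2 + 123\right) 118 = 125 \cdot 118 = 14750$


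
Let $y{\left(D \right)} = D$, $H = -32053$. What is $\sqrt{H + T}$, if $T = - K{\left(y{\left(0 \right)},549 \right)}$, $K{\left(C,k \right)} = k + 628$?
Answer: $i \sqrt{33230} \approx 182.29 i$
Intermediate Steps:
$K{\left(C,k \right)} = 628 + k$
$T = -1177$ ($T = - (628 + 549) = \left(-1\right) 1177 = -1177$)
$\sqrt{H + T} = \sqrt{-32053 - 1177} = \sqrt{-33230} = i \sqrt{33230}$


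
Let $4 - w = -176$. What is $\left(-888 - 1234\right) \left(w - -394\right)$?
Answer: $-1218028$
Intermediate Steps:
$w = 180$ ($w = 4 - -176 = 4 + 176 = 180$)
$\left(-888 - 1234\right) \left(w - -394\right) = \left(-888 - 1234\right) \left(180 - -394\right) = - 2122 \left(180 + 394\right) = \left(-2122\right) 574 = -1218028$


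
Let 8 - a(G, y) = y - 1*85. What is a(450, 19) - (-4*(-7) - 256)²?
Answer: -51910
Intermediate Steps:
a(G, y) = 93 - y (a(G, y) = 8 - (y - 1*85) = 8 - (y - 85) = 8 - (-85 + y) = 8 + (85 - y) = 93 - y)
a(450, 19) - (-4*(-7) - 256)² = (93 - 1*19) - (-4*(-7) - 256)² = (93 - 19) - (28 - 256)² = 74 - 1*(-228)² = 74 - 1*51984 = 74 - 51984 = -51910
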